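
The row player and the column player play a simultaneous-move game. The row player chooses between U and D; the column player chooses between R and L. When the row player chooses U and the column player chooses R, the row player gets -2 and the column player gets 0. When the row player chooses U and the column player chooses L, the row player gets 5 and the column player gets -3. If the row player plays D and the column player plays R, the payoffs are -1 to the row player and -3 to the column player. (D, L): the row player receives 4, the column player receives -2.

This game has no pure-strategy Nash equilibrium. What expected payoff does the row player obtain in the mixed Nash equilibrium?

3/2

Set the row player's expected payoff from U equal to that from D:
  the row player's payoff from U: q·(-2) + (1−q)·5 = -7q + 5
  the row player's payoff from D: q·(-1) + (1−q)·4 = -5q + 4
  -7q + 5 = -5q + 4  ⇒  -2q = -1  ⇒  q = 1/2.
At equilibrium the row player is indifferent across rows, so the row player's payoff equals the payoff from U: (1/2)·(-2) + (1/2)·5 = 3/2.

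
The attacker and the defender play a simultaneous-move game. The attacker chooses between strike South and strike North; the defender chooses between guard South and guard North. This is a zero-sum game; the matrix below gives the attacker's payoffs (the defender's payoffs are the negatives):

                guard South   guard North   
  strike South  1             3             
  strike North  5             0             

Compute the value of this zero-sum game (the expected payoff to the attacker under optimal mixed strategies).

v = 15/7

For the attacker to be willing to mix, the attacker must be indifferent between strike South and strike North, which pins down the defender's mix.
  the attacker's payoff from strike South: q·1 + (1−q)·3 = -2q + 3
  the attacker's payoff from strike North: q·5 + (1−q)·0 = 5q
  -2q + 3 = 5q  ⇒  -7q = -3  ⇒  q = 3/7.
The value is the attacker's expected payoff against this mix (using strike South): (3/7)·1 + (4/7)·3 = 15/7.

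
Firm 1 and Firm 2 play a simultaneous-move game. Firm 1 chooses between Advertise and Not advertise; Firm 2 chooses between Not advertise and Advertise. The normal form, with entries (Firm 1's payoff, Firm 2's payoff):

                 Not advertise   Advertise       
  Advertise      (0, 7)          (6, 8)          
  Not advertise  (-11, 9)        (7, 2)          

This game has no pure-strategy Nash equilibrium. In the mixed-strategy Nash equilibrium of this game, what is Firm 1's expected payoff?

Firm 1's indifference between Advertise and Not advertise determines Firm 2's mixing probability q:
  Firm 1's payoff to Advertise: q·0 + (1−q)·6 = -6q + 6
  Firm 1's payoff to Not advertise: q·(-11) + (1−q)·7 = -18q + 7
  -6q + 6 = -18q + 7  ⇒  12q = 1  ⇒  q = 1/12.
At equilibrium Firm 1 is indifferent across rows, so Firm 1's payoff equals the payoff from Advertise: (1/12)·0 + (11/12)·6 = 11/2.

11/2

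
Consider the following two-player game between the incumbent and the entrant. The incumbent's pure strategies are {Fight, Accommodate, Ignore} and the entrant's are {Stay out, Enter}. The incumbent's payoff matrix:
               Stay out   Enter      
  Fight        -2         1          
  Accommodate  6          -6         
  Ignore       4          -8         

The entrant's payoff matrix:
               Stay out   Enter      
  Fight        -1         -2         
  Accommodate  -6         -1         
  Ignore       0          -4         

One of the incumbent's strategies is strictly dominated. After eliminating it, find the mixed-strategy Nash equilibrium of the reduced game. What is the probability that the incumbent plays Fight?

The incumbent's strategy Ignore is strictly dominated by Accommodate: 6 > 4 and -6 > -8. Eliminate Ignore.
In a mixed equilibrium the entrant is indifferent between Stay out and Enter; this condition fixes p.
  the entrant's expected payoff from Stay out: p·(-1) + (1−p)·(-6) = 5p - 6
  the entrant's expected payoff from Enter: p·(-2) + (1−p)·(-1) = -p - 1
  5p - 6 = -p - 1  ⇒  6p = 5  ⇒  p = 5/6.

p = 5/6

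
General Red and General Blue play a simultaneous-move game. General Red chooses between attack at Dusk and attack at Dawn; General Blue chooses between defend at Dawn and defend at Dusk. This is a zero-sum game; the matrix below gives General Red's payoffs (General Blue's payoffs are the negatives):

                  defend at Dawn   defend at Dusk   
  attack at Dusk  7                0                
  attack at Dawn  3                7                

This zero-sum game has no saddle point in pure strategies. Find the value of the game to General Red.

v = 49/11

Set General Red's expected payoff from attack at Dusk equal to that from attack at Dawn:
  General Red's payoff from attack at Dusk: q·7 + (1−q)·0 = 7q
  General Red's payoff from attack at Dawn: q·3 + (1−q)·7 = -4q + 7
  7q = -4q + 7  ⇒  11q = 7  ⇒  q = 7/11.
The value is General Red's expected payoff against this mix (using attack at Dusk): (7/11)·7 + (4/11)·0 = 49/11.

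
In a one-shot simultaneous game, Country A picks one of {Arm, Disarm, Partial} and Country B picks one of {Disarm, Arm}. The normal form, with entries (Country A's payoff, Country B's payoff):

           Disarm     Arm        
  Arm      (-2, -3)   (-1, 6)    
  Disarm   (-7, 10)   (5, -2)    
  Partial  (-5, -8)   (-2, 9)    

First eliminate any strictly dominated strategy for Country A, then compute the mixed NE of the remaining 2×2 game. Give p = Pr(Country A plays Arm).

p = 4/7

Country A's strategy Partial is strictly dominated by Arm: -2 > -5 and -1 > -2. Eliminate Partial.
In a mixed equilibrium Country B is indifferent between Disarm and Arm; this condition fixes p.
  Country B's expected payoff from Disarm: p·(-3) + (1−p)·10 = -13p + 10
  Country B's expected payoff from Arm: p·6 + (1−p)·(-2) = 8p - 2
  -13p + 10 = 8p - 2  ⇒  -21p = -12  ⇒  p = 4/7.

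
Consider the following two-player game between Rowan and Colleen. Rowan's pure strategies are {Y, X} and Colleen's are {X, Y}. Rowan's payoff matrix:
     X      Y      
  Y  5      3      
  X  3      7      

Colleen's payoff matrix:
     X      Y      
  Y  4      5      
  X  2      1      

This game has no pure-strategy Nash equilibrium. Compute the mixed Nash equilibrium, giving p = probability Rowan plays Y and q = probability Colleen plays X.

p = 1/2, q = 2/3

Set Colleen's expected payoff from X equal to that from Y:
  Colleen's expected payoff from X: p·4 + (1−p)·2 = 2p + 2
  Colleen's expected payoff from Y: p·5 + (1−p)·1 = 4p + 1
  2p + 2 = 4p + 1  ⇒  -2p = -1  ⇒  p = 1/2.
Colleen's mix must leave Rowan indifferent between Y and X.
  Rowan's expected payoff from Y: q·5 + (1−q)·3 = 2q + 3
  Rowan's expected payoff from X: q·3 + (1−q)·7 = -4q + 7
  2q + 3 = -4q + 7  ⇒  6q = 4  ⇒  q = 2/3.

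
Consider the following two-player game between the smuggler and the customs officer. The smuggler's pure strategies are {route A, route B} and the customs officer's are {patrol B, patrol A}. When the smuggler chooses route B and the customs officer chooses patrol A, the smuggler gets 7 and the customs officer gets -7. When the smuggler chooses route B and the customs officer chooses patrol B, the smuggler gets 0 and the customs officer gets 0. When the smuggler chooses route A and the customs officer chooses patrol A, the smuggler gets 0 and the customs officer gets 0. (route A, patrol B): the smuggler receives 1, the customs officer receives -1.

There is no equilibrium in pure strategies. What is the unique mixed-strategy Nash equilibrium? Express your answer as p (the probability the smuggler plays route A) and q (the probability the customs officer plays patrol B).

In a mixed equilibrium the customs officer is indifferent between patrol B and patrol A; this condition fixes p.
  the customs officer's expected payoff from patrol B: p·(-1) + (1−p)·0 = -p
  the customs officer's expected payoff from patrol A: p·0 + (1−p)·(-7) = 7p - 7
  -p = 7p - 7  ⇒  -8p = -7  ⇒  p = 7/8.
The smuggler's indifference between route A and route B determines the customs officer's mixing probability q:
  the smuggler's payoff to route A: q·1 + (1−q)·0 = q
  the smuggler's payoff to route B: q·0 + (1−q)·7 = -7q + 7
  q = -7q + 7  ⇒  8q = 7  ⇒  q = 7/8.

p = 7/8, q = 7/8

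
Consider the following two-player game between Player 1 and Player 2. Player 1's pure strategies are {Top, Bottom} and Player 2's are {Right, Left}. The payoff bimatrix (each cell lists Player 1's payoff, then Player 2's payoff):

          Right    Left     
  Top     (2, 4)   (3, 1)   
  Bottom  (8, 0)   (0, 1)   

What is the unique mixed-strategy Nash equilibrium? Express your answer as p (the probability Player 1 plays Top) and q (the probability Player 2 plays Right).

Player 1's mix must leave Player 2 indifferent between Right and Left.
  Player 2's payoff to Right: p·4 + (1−p)·0 = 4p
  Player 2's payoff to Left: p·1 + (1−p)·1 = 1
  4p = 1  ⇒  4p = 1  ⇒  p = 1/4.
Player 1's indifference between Top and Bottom determines Player 2's mixing probability q:
  Player 1's payoff to Top: q·2 + (1−q)·3 = -q + 3
  Player 1's payoff to Bottom: q·8 + (1−q)·0 = 8q
  -q + 3 = 8q  ⇒  -9q = -3  ⇒  q = 1/3.

p = 1/4, q = 1/3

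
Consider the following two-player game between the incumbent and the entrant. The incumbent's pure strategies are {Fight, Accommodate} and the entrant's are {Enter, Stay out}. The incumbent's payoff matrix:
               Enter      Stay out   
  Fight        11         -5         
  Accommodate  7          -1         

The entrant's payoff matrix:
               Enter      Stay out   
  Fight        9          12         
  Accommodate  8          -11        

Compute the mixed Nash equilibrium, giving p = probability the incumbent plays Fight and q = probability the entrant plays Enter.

p = 19/22, q = 1/2

For the entrant to be willing to mix, the entrant must be indifferent between Enter and Stay out, which pins down the incumbent's mix.
  the entrant's payoff to Enter: p·9 + (1−p)·8 = p + 8
  the entrant's payoff to Stay out: p·12 + (1−p)·(-11) = 23p - 11
  p + 8 = 23p - 11  ⇒  -22p = -19  ⇒  p = 19/22.
In a mixed equilibrium the incumbent is indifferent between Fight and Accommodate; this condition fixes q.
  the incumbent's payoff to Fight: q·11 + (1−q)·(-5) = 16q - 5
  the incumbent's payoff to Accommodate: q·7 + (1−q)·(-1) = 8q - 1
  16q - 5 = 8q - 1  ⇒  8q = 4  ⇒  q = 1/2.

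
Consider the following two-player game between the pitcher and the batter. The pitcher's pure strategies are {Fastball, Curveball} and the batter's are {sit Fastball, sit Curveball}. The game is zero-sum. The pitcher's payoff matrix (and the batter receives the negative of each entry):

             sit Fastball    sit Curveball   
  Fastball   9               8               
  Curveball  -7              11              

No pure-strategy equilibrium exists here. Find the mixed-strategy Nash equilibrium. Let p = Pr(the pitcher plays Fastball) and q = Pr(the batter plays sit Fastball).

p = 18/19, q = 3/19

The batter's indifference between sit Fastball and sit Curveball determines the pitcher's mixing probability p:
  the batter's payoff to sit Fastball: p·(-9) + (1−p)·7 = -16p + 7
  the batter's payoff to sit Curveball: p·(-8) + (1−p)·(-11) = 3p - 11
  -16p + 7 = 3p - 11  ⇒  -19p = -18  ⇒  p = 18/19.
Set the pitcher's expected payoff from Fastball equal to that from Curveball:
  the pitcher's payoff to Fastball: q·9 + (1−q)·8 = q + 8
  the pitcher's payoff to Curveball: q·(-7) + (1−q)·11 = -18q + 11
  q + 8 = -18q + 11  ⇒  19q = 3  ⇒  q = 3/19.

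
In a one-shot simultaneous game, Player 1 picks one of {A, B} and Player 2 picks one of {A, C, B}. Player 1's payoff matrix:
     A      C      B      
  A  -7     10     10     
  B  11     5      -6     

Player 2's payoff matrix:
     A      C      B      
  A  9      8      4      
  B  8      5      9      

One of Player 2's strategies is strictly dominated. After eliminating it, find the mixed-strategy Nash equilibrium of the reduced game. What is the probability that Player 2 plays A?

q = 8/17

Player 2's strategy C is strictly dominated by A: 9 > 8 and 8 > 5. Eliminate C.
Player 1's indifference between A and B determines Player 2's mixing probability q:
  Player 1's payoff to A: q·(-7) + (1−q)·10 = -17q + 10
  Player 1's payoff to B: q·11 + (1−q)·(-6) = 17q - 6
  -17q + 10 = 17q - 6  ⇒  -34q = -16  ⇒  q = 8/17.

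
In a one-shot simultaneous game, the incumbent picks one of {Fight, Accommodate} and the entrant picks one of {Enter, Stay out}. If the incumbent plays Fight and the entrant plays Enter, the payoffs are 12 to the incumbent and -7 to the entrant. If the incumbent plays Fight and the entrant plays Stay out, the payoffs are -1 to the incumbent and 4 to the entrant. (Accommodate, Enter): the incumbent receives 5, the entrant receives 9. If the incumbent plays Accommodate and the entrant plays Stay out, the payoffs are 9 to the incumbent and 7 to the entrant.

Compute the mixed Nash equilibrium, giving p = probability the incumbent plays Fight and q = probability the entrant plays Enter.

p = 2/13, q = 10/17

For the entrant to be willing to mix, the entrant must be indifferent between Enter and Stay out, which pins down the incumbent's mix.
  the entrant's expected payoff from Enter: p·(-7) + (1−p)·9 = -16p + 9
  the entrant's expected payoff from Stay out: p·4 + (1−p)·7 = -3p + 7
  -16p + 9 = -3p + 7  ⇒  -13p = -2  ⇒  p = 2/13.
In a mixed equilibrium the incumbent is indifferent between Fight and Accommodate; this condition fixes q.
  the incumbent's payoff from Fight: q·12 + (1−q)·(-1) = 13q - 1
  the incumbent's payoff from Accommodate: q·5 + (1−q)·9 = -4q + 9
  13q - 1 = -4q + 9  ⇒  17q = 10  ⇒  q = 10/17.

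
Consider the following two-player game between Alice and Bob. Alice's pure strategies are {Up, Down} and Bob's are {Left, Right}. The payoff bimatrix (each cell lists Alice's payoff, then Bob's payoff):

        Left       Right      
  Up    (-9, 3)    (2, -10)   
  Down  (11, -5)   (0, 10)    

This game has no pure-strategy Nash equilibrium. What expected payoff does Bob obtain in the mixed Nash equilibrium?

-5/7

Bob's indifference between Left and Right determines Alice's mixing probability p:
  Bob's expected payoff from Left: p·3 + (1−p)·(-5) = 8p - 5
  Bob's expected payoff from Right: p·(-10) + (1−p)·10 = -20p + 10
  8p - 5 = -20p + 10  ⇒  28p = 15  ⇒  p = 15/28.
At equilibrium Bob is indifferent across columns, so Bob's payoff equals the payoff from Left: (15/28)·3 + (13/28)·(-5) = -5/7.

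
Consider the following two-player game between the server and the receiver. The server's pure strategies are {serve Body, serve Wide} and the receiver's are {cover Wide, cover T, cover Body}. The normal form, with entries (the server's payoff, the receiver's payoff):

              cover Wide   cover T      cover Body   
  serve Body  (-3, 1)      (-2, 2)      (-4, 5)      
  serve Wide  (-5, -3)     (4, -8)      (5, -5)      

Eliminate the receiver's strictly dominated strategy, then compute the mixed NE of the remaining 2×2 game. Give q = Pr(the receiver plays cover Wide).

The receiver's strategy cover T is strictly dominated by cover Body: 5 > 2 and -5 > -8. Eliminate cover T.
The server's indifference between serve Body and serve Wide determines the receiver's mixing probability q:
  the server's payoff to serve Body: q·(-3) + (1−q)·(-4) = q - 4
  the server's payoff to serve Wide: q·(-5) + (1−q)·5 = -10q + 5
  q - 4 = -10q + 5  ⇒  11q = 9  ⇒  q = 9/11.

q = 9/11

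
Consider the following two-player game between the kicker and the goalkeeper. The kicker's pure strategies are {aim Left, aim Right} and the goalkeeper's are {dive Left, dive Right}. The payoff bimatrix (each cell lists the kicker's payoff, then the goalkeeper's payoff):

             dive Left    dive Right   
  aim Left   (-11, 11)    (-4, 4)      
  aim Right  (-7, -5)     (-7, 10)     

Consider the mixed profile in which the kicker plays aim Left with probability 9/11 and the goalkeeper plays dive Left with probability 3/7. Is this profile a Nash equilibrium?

No

Given the kicker's mix p = 9/11, the goalkeeper's payoff from dive Left is 89/11 but from dive Right is 56/11. The goalkeeper strictly prefers dive Left, so the goalkeeper would not mix.
So the proposed profile is not a Nash equilibrium.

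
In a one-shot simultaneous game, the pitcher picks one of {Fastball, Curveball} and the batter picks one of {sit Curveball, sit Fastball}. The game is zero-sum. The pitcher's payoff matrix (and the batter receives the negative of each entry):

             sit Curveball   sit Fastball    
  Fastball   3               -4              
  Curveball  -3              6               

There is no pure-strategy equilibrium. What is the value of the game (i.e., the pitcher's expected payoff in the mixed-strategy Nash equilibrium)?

For the pitcher to be willing to mix, the pitcher must be indifferent between Fastball and Curveball, which pins down the batter's mix.
  the pitcher's payoff from Fastball: q·3 + (1−q)·(-4) = 7q - 4
  the pitcher's payoff from Curveball: q·(-3) + (1−q)·6 = -9q + 6
  7q - 4 = -9q + 6  ⇒  16q = 10  ⇒  q = 5/8.
The value is the pitcher's expected payoff against this mix (using Fastball): (5/8)·3 + (3/8)·(-4) = 3/8.

v = 3/8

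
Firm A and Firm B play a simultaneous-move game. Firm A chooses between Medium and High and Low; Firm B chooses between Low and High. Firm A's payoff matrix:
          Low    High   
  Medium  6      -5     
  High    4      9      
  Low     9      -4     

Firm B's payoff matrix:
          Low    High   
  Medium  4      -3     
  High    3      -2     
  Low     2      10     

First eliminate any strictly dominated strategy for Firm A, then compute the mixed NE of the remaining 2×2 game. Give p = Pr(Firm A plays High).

Firm A's strategy Medium is strictly dominated by Low: 9 > 6 and -4 > -5. Eliminate Medium.
In a mixed equilibrium Firm B is indifferent between Low and High; this condition fixes p.
  Firm B's payoff from Low: p·3 + (1−p)·2 = p + 2
  Firm B's payoff from High: p·(-2) + (1−p)·10 = -12p + 10
  p + 2 = -12p + 10  ⇒  13p = 8  ⇒  p = 8/13.

p = 8/13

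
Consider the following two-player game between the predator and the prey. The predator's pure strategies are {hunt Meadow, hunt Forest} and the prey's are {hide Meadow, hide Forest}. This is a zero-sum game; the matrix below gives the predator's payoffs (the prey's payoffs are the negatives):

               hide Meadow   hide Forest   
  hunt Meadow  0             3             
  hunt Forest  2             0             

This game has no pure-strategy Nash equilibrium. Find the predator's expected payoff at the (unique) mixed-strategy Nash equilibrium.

In a mixed equilibrium the predator is indifferent between hunt Meadow and hunt Forest; this condition fixes q.
  the predator's payoff to hunt Meadow: q·0 + (1−q)·3 = -3q + 3
  the predator's payoff to hunt Forest: q·2 + (1−q)·0 = 2q
  -3q + 3 = 2q  ⇒  -5q = -3  ⇒  q = 3/5.
At equilibrium the predator is indifferent across rows, so the predator's payoff equals the payoff from hunt Meadow: (3/5)·0 + (2/5)·3 = 6/5.

6/5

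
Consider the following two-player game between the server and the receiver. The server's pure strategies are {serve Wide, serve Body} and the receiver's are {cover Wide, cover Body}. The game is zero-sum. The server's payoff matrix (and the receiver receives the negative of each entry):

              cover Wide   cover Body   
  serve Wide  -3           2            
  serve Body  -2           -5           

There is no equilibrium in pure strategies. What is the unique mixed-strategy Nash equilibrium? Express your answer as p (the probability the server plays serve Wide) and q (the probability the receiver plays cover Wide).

p = 3/8, q = 7/8

The server's mix must leave the receiver indifferent between cover Wide and cover Body.
  the receiver's payoff to cover Wide: p·3 + (1−p)·2 = p + 2
  the receiver's payoff to cover Body: p·(-2) + (1−p)·5 = -7p + 5
  p + 2 = -7p + 5  ⇒  8p = 3  ⇒  p = 3/8.
For the server to be willing to mix, the server must be indifferent between serve Wide and serve Body, which pins down the receiver's mix.
  the server's payoff from serve Wide: q·(-3) + (1−q)·2 = -5q + 2
  the server's payoff from serve Body: q·(-2) + (1−q)·(-5) = 3q - 5
  -5q + 2 = 3q - 5  ⇒  -8q = -7  ⇒  q = 7/8.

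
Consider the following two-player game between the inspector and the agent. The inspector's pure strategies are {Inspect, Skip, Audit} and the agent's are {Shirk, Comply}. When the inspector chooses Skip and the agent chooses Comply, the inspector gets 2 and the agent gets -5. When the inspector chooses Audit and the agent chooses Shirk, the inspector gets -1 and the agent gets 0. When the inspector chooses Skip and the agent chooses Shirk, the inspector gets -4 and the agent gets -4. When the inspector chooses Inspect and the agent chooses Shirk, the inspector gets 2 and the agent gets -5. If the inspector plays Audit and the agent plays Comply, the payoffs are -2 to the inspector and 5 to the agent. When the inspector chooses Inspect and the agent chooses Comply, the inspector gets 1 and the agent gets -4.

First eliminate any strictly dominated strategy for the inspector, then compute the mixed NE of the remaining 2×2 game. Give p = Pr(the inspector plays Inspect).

The inspector's strategy Audit is strictly dominated by Inspect: 2 > -1 and 1 > -2. Eliminate Audit.
Set the agent's expected payoff from Shirk equal to that from Comply:
  the agent's payoff to Shirk: p·(-5) + (1−p)·(-4) = -p - 4
  the agent's payoff to Comply: p·(-4) + (1−p)·(-5) = p - 5
  -p - 4 = p - 5  ⇒  -2p = -1  ⇒  p = 1/2.

p = 1/2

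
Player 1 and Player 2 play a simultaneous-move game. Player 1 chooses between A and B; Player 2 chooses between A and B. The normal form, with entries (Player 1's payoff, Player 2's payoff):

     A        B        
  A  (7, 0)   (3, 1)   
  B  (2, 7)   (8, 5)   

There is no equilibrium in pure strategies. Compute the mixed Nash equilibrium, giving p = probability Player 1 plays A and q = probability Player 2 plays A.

p = 2/3, q = 1/2

For Player 2 to be willing to mix, Player 2 must be indifferent between A and B, which pins down Player 1's mix.
  Player 2's payoff to A: p·0 + (1−p)·7 = -7p + 7
  Player 2's payoff to B: p·1 + (1−p)·5 = -4p + 5
  -7p + 7 = -4p + 5  ⇒  -3p = -2  ⇒  p = 2/3.
In a mixed equilibrium Player 1 is indifferent between A and B; this condition fixes q.
  Player 1's expected payoff from A: q·7 + (1−q)·3 = 4q + 3
  Player 1's expected payoff from B: q·2 + (1−q)·8 = -6q + 8
  4q + 3 = -6q + 8  ⇒  10q = 5  ⇒  q = 1/2.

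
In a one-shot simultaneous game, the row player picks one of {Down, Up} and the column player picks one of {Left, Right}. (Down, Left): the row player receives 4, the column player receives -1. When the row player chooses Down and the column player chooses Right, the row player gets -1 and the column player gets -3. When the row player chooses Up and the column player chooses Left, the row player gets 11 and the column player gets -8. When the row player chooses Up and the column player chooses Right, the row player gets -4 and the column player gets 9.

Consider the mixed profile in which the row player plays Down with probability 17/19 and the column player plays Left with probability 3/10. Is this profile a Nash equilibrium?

Check the column player's indifference given the row player's mix p = 17/19:
  payoff from Left = -33/19; payoff from Right = -33/19 — equal.
Check the row player's indifference given the column player's mix q = 3/10:
  payoff from Down = 1/2; payoff from Up = 1/2 — equal.
Both players are indifferent, so neither can profitably deviate.

Yes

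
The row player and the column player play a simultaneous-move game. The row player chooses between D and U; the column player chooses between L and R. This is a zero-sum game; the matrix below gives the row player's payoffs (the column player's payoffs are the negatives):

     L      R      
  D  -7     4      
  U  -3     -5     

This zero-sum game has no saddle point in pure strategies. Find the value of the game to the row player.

In a mixed equilibrium the row player is indifferent between D and U; this condition fixes q.
  the row player's payoff from D: q·(-7) + (1−q)·4 = -11q + 4
  the row player's payoff from U: q·(-3) + (1−q)·(-5) = 2q - 5
  -11q + 4 = 2q - 5  ⇒  -13q = -9  ⇒  q = 9/13.
The value is the row player's expected payoff against this mix (using D): (9/13)·(-7) + (4/13)·4 = -47/13.

v = -47/13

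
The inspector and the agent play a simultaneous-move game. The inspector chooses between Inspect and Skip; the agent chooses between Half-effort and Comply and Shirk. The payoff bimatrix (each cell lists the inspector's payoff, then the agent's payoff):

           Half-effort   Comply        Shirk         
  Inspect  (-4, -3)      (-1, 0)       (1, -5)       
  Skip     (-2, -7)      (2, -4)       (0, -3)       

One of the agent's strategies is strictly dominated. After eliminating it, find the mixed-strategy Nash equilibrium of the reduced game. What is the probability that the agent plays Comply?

The agent's strategy Half-effort is strictly dominated by Comply: 0 > -3 and -4 > -7. Eliminate Half-effort.
The agent's mix must leave the inspector indifferent between Inspect and Skip.
  the inspector's payoff to Inspect: q·(-1) + (1−q)·1 = -2q + 1
  the inspector's payoff to Skip: q·2 + (1−q)·0 = 2q
  -2q + 1 = 2q  ⇒  -4q = -1  ⇒  q = 1/4.

q = 1/4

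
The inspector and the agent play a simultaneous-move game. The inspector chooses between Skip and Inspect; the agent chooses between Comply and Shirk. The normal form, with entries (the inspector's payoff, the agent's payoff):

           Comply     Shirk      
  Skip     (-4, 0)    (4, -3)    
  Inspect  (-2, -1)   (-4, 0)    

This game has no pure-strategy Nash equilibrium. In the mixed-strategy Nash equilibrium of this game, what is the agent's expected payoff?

The inspector's mix must leave the agent indifferent between Comply and Shirk.
  the agent's payoff from Comply: p·0 + (1−p)·(-1) = p - 1
  the agent's payoff from Shirk: p·(-3) + (1−p)·0 = -3p
  p - 1 = -3p  ⇒  4p = 1  ⇒  p = 1/4.
At equilibrium the agent is indifferent across columns, so the agent's payoff equals the payoff from Comply: (1/4)·0 + (3/4)·(-1) = -3/4.

-3/4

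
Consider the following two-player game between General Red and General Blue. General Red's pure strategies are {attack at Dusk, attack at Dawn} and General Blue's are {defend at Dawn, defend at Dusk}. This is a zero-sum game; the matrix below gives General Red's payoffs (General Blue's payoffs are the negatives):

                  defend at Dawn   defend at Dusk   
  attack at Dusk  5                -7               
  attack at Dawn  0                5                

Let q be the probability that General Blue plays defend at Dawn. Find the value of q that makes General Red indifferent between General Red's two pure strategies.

q = 12/17

General Red's indifference between attack at Dusk and attack at Dawn determines General Blue's mixing probability q:
  General Red's payoff from attack at Dusk: q·5 + (1−q)·(-7) = 12q - 7
  General Red's payoff from attack at Dawn: q·0 + (1−q)·5 = -5q + 5
  12q - 7 = -5q + 5  ⇒  17q = 12  ⇒  q = 12/17.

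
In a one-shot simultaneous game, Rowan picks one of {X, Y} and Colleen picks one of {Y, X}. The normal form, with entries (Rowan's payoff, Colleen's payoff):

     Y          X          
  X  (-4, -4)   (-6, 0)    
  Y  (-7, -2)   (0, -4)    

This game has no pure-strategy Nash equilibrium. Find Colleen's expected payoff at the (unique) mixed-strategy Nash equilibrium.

Set Colleen's expected payoff from Y equal to that from X:
  Colleen's payoff from Y: p·(-4) + (1−p)·(-2) = -2p - 2
  Colleen's payoff from X: p·0 + (1−p)·(-4) = 4p - 4
  -2p - 2 = 4p - 4  ⇒  -6p = -2  ⇒  p = 1/3.
At equilibrium Colleen is indifferent across columns, so Colleen's payoff equals the payoff from Y: (1/3)·(-4) + (2/3)·(-2) = -8/3.

-8/3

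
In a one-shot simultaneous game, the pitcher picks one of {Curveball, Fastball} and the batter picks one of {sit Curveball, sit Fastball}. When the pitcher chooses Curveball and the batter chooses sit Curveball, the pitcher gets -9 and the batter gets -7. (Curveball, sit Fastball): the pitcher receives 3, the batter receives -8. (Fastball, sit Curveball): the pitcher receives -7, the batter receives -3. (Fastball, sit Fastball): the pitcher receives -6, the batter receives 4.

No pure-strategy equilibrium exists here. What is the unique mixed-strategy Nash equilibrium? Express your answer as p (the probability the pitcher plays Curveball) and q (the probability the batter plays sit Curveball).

p = 7/8, q = 9/11

The pitcher's mix must leave the batter indifferent between sit Curveball and sit Fastball.
  the batter's expected payoff from sit Curveball: p·(-7) + (1−p)·(-3) = -4p - 3
  the batter's expected payoff from sit Fastball: p·(-8) + (1−p)·4 = -12p + 4
  -4p - 3 = -12p + 4  ⇒  8p = 7  ⇒  p = 7/8.
The batter's mix must leave the pitcher indifferent between Curveball and Fastball.
  the pitcher's payoff to Curveball: q·(-9) + (1−q)·3 = -12q + 3
  the pitcher's payoff to Fastball: q·(-7) + (1−q)·(-6) = -q - 6
  -12q + 3 = -q - 6  ⇒  -11q = -9  ⇒  q = 9/11.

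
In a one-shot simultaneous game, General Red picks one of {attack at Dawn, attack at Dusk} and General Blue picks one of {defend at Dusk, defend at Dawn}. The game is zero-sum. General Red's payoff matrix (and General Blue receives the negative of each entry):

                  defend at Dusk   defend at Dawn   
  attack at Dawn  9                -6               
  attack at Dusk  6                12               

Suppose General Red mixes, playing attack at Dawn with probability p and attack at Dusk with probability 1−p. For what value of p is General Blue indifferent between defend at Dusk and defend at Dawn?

General Red's mix must leave General Blue indifferent between defend at Dusk and defend at Dawn.
  General Blue's payoff to defend at Dusk: p·(-9) + (1−p)·(-6) = -3p - 6
  General Blue's payoff to defend at Dawn: p·6 + (1−p)·(-12) = 18p - 12
  -3p - 6 = 18p - 12  ⇒  -21p = -6  ⇒  p = 2/7.

p = 2/7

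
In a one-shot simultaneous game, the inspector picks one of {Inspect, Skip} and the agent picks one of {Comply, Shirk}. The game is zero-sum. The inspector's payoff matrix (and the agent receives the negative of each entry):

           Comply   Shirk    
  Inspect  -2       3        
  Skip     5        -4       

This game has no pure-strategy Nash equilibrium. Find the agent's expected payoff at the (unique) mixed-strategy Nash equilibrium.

-1/2

The agent's indifference between Comply and Shirk determines the inspector's mixing probability p:
  the agent's expected payoff from Comply: p·2 + (1−p)·(-5) = 7p - 5
  the agent's expected payoff from Shirk: p·(-3) + (1−p)·4 = -7p + 4
  7p - 5 = -7p + 4  ⇒  14p = 9  ⇒  p = 9/14.
At equilibrium the agent is indifferent across columns, so the agent's payoff equals the payoff from Comply: (9/14)·2 + (5/14)·(-5) = -1/2.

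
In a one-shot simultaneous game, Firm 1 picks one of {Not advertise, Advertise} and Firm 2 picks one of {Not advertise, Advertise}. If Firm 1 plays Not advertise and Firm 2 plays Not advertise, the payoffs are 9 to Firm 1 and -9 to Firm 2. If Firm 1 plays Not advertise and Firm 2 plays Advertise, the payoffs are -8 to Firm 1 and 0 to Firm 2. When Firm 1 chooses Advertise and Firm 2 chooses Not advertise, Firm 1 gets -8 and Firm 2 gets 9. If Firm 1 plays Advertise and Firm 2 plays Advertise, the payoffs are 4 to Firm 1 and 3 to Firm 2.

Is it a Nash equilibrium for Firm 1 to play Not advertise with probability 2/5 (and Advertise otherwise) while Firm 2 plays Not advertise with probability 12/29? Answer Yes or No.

Yes

Check Firm 2's indifference given Firm 1's mix p = 2/5:
  payoff from Not advertise = 9/5; payoff from Advertise = 9/5 — equal.
Check Firm 1's indifference given Firm 2's mix q = 12/29:
  payoff from Not advertise = -28/29; payoff from Advertise = -28/29 — equal.
Both players are indifferent, so neither can profitably deviate.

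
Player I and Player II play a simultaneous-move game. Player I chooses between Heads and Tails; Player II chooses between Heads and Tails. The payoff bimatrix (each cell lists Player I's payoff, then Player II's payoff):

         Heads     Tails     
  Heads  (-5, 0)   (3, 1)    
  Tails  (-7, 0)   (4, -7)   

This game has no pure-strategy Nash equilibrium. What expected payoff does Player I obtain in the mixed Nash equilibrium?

1/3

For Player I to be willing to mix, Player I must be indifferent between Heads and Tails, which pins down Player II's mix.
  Player I's expected payoff from Heads: q·(-5) + (1−q)·3 = -8q + 3
  Player I's expected payoff from Tails: q·(-7) + (1−q)·4 = -11q + 4
  -8q + 3 = -11q + 4  ⇒  3q = 1  ⇒  q = 1/3.
At equilibrium Player I is indifferent across rows, so Player I's payoff equals the payoff from Heads: (1/3)·(-5) + (2/3)·3 = 1/3.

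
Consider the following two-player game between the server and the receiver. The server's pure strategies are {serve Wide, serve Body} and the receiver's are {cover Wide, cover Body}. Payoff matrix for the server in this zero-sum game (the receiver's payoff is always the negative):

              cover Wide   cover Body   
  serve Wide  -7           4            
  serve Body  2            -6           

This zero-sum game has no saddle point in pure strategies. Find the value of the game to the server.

In a mixed equilibrium the server is indifferent between serve Wide and serve Body; this condition fixes q.
  the server's expected payoff from serve Wide: q·(-7) + (1−q)·4 = -11q + 4
  the server's expected payoff from serve Body: q·2 + (1−q)·(-6) = 8q - 6
  -11q + 4 = 8q - 6  ⇒  -19q = -10  ⇒  q = 10/19.
The value is the server's expected payoff against this mix (using serve Wide): (10/19)·(-7) + (9/19)·4 = -34/19.

v = -34/19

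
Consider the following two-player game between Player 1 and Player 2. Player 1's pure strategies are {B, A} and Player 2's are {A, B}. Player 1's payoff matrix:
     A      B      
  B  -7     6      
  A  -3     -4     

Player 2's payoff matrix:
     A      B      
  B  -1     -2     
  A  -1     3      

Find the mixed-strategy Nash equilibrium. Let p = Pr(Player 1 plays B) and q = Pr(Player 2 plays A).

Player 2's indifference between A and B determines Player 1's mixing probability p:
  Player 2's expected payoff from A: p·(-1) + (1−p)·(-1) = -1
  Player 2's expected payoff from B: p·(-2) + (1−p)·3 = -5p + 3
  -1 = -5p + 3  ⇒  5p = 4  ⇒  p = 4/5.
In a mixed equilibrium Player 1 is indifferent between B and A; this condition fixes q.
  Player 1's expected payoff from B: q·(-7) + (1−q)·6 = -13q + 6
  Player 1's expected payoff from A: q·(-3) + (1−q)·(-4) = q - 4
  -13q + 6 = q - 4  ⇒  -14q = -10  ⇒  q = 5/7.

p = 4/5, q = 5/7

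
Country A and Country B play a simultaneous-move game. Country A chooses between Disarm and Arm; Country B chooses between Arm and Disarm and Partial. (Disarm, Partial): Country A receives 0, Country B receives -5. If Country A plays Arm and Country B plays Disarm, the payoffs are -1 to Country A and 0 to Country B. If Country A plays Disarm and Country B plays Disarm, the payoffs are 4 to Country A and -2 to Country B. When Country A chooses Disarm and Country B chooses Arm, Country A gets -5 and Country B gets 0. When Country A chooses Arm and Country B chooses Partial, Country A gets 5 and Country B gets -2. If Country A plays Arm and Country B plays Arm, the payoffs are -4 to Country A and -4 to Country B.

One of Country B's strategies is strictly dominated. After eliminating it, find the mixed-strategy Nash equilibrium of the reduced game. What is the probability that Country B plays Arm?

q = 5/6

Country B's strategy Partial is strictly dominated by Disarm: -2 > -5 and 0 > -2. Eliminate Partial.
Set Country A's expected payoff from Disarm equal to that from Arm:
  Country A's expected payoff from Disarm: q·(-5) + (1−q)·4 = -9q + 4
  Country A's expected payoff from Arm: q·(-4) + (1−q)·(-1) = -3q - 1
  -9q + 4 = -3q - 1  ⇒  -6q = -5  ⇒  q = 5/6.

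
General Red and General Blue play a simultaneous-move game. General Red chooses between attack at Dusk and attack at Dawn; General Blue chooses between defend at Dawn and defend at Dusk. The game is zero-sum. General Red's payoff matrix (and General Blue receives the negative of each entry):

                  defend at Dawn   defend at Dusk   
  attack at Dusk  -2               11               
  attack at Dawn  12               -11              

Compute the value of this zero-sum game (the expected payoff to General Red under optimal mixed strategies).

v = 55/18

Set General Red's expected payoff from attack at Dusk equal to that from attack at Dawn:
  General Red's payoff to attack at Dusk: q·(-2) + (1−q)·11 = -13q + 11
  General Red's payoff to attack at Dawn: q·12 + (1−q)·(-11) = 23q - 11
  -13q + 11 = 23q - 11  ⇒  -36q = -22  ⇒  q = 11/18.
The value is General Red's expected payoff against this mix (using attack at Dusk): (11/18)·(-2) + (7/18)·11 = 55/18.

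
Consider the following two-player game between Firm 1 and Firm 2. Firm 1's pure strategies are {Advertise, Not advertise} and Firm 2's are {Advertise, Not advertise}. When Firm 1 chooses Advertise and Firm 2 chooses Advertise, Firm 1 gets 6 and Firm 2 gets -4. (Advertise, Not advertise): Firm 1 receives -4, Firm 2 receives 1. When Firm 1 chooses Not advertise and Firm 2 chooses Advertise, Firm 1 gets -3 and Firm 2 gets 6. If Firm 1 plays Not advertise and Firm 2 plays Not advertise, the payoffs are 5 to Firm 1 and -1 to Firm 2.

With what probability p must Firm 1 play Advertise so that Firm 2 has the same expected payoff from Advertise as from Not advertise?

Firm 2's indifference between Advertise and Not advertise determines Firm 1's mixing probability p:
  Firm 2's payoff from Advertise: p·(-4) + (1−p)·6 = -10p + 6
  Firm 2's payoff from Not advertise: p·1 + (1−p)·(-1) = 2p - 1
  -10p + 6 = 2p - 1  ⇒  -12p = -7  ⇒  p = 7/12.

p = 7/12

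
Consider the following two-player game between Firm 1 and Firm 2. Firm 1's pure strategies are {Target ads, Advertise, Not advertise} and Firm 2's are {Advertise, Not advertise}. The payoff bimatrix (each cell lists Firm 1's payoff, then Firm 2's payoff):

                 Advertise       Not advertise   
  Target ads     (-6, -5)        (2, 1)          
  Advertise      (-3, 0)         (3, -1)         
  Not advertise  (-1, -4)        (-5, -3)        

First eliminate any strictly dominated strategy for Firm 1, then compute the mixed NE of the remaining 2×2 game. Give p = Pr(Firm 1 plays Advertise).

Firm 1's strategy Target ads is strictly dominated by Advertise: -3 > -6 and 3 > 2. Eliminate Target ads.
Firm 2's indifference between Advertise and Not advertise determines Firm 1's mixing probability p:
  Firm 2's expected payoff from Advertise: p·0 + (1−p)·(-4) = 4p - 4
  Firm 2's expected payoff from Not advertise: p·(-1) + (1−p)·(-3) = 2p - 3
  4p - 4 = 2p - 3  ⇒  2p = 1  ⇒  p = 1/2.

p = 1/2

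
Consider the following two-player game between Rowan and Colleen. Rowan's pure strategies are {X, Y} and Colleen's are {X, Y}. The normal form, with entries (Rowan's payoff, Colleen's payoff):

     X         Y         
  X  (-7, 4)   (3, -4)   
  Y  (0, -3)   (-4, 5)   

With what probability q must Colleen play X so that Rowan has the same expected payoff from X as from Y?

For Rowan to be willing to mix, Rowan must be indifferent between X and Y, which pins down Colleen's mix.
  Rowan's expected payoff from X: q·(-7) + (1−q)·3 = -10q + 3
  Rowan's expected payoff from Y: q·0 + (1−q)·(-4) = 4q - 4
  -10q + 3 = 4q - 4  ⇒  -14q = -7  ⇒  q = 1/2.

q = 1/2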